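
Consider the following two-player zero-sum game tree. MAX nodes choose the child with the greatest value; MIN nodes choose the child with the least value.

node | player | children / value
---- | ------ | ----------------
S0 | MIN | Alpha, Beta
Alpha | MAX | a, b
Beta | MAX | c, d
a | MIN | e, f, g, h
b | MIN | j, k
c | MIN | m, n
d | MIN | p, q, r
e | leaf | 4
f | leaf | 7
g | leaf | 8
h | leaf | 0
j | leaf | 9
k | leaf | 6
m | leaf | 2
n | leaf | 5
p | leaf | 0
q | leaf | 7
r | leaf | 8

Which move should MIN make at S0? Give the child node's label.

Beta

a (MIN): min(4, 7, 8, 0) = 0
b (MIN): min(9, 6) = 6
Alpha (MAX): max(0, 6) = 6
c (MIN): min(2, 5) = 2
d (MIN): min(0, 7, 8) = 0
Beta (MAX): max(2, 0) = 2
S0 (MIN): min(6, 2) = 2
MIN at S0 wants the lowest of {Alpha=6, Beta=2}, so chooses Beta.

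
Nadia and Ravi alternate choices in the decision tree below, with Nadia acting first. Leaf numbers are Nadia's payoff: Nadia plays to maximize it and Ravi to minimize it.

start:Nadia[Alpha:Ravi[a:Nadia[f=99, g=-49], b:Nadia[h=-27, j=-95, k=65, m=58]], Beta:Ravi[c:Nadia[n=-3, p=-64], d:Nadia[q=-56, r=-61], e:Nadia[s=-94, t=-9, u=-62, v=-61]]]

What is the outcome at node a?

99

a (Nadia): max(99, -49) = 99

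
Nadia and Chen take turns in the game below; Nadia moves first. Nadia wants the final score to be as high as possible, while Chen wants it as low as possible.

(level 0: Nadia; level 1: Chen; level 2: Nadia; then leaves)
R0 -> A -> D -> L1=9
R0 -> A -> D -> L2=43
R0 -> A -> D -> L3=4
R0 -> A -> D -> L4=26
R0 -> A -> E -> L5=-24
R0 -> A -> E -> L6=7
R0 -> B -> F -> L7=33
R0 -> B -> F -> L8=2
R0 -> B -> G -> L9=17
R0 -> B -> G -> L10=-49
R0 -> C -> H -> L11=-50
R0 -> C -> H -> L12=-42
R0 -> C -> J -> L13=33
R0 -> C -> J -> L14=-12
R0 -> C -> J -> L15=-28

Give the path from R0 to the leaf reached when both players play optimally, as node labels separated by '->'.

D (Nadia): max(9, 43, 4, 26) = 43
E (Nadia): max(-24, 7) = 7
A (Chen): min(43, 7) = 7
F (Nadia): max(33, 2) = 33
G (Nadia): max(17, -49) = 17
B (Chen): min(33, 17) = 17
H (Nadia): max(-50, -42) = -42
J (Nadia): max(33, -12, -28) = 33
C (Chen): min(-42, 33) = -42
R0 (Nadia): max(7, 17, -42) = 17
At R0, Nadia picks B (highest: 17).
At B, Chen picks G (lowest: 17).
At G, Nadia picks L9 (highest: 17).
Terminal value 17.

R0 -> B -> G -> L9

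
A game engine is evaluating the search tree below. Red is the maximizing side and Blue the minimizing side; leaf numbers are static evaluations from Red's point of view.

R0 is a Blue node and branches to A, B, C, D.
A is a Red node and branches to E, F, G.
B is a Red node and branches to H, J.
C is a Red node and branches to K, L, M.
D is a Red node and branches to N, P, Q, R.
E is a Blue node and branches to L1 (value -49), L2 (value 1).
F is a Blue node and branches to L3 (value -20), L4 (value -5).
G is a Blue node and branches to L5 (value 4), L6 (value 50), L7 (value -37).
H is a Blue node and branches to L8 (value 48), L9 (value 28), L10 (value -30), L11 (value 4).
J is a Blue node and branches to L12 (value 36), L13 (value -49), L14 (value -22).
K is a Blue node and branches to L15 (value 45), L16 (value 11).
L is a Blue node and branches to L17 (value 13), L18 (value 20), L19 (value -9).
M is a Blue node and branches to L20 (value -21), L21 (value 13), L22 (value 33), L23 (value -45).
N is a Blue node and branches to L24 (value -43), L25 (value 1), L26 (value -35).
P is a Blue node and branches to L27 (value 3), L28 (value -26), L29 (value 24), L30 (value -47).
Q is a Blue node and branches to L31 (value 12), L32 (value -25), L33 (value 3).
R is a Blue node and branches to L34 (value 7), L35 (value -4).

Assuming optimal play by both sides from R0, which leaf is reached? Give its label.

E (Blue): min(-49, 1) = -49
F (Blue): min(-20, -5) = -20
G (Blue): min(4, 50, -37) = -37
A (Red): max(-49, -20, -37) = -20
H (Blue): min(48, 28, -30, 4) = -30
J (Blue): min(36, -49, -22) = -49
B (Red): max(-30, -49) = -30
K (Blue): min(45, 11) = 11
L (Blue): min(13, 20, -9) = -9
M (Blue): min(-21, 13, 33, -45) = -45
C (Red): max(11, -9, -45) = 11
N (Blue): min(-43, 1, -35) = -43
P (Blue): min(3, -26, 24, -47) = -47
Q (Blue): min(12, -25, 3) = -25
R (Blue): min(7, -4) = -4
D (Red): max(-43, -47, -25, -4) = -4
R0 (Blue): min(-20, -30, 11, -4) = -30
At R0, Blue picks B (lowest: -30).
At B, Red picks H (highest: -30).
At H, Blue picks L10 (lowest: -30).
Terminal value -30.

L10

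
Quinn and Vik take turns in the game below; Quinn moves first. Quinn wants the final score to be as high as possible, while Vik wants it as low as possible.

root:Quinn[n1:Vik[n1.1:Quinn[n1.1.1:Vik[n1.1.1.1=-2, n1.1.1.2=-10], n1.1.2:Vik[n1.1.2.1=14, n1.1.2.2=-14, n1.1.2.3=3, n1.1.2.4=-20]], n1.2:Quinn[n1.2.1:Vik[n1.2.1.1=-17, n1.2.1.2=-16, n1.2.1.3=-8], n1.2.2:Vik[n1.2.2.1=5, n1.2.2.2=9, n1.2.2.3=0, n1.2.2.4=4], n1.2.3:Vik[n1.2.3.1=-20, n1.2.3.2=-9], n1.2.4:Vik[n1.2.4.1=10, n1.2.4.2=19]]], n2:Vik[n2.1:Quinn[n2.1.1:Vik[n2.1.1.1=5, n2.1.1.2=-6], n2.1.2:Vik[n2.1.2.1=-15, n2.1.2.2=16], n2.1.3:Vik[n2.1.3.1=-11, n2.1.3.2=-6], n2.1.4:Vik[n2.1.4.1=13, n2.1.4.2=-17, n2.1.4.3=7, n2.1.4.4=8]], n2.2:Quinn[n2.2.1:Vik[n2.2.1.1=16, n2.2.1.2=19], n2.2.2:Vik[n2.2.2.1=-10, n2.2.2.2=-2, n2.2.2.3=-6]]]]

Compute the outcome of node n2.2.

16

n2.2.1 (Vik): min(16, 19) = 16
n2.2.2 (Vik): min(-10, -2, -6) = -10
n2.2 (Quinn): max(16, -10) = 16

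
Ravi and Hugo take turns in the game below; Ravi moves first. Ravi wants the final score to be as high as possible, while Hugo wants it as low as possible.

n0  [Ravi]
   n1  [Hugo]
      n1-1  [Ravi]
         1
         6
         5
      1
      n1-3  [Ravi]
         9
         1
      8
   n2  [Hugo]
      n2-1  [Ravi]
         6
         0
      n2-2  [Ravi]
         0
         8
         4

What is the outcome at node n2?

n2-1 (Ravi): max(6, 0) = 6
n2-2 (Ravi): max(0, 8, 4) = 8
n2 (Hugo): min(6, 8) = 6

6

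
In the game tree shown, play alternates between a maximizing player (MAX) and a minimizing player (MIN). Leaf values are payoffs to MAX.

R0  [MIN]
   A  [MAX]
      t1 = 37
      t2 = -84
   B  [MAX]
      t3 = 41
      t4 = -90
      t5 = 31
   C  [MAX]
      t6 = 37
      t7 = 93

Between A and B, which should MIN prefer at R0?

A

A (MAX): max(37, -84) = 37
B (MAX): max(41, -90, 31) = 41
MIN prefers the lower value; A=37, B=41. A is better since 37 < 41.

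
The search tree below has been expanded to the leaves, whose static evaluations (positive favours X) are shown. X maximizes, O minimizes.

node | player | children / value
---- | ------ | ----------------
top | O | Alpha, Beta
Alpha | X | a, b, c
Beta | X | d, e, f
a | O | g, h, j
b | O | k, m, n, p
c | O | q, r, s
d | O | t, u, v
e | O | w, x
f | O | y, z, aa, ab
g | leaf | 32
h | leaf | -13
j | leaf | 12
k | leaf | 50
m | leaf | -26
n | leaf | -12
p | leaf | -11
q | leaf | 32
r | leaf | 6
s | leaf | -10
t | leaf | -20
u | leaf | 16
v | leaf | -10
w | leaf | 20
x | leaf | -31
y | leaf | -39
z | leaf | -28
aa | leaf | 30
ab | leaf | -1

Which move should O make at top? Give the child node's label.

Beta

a (O): min(32, -13, 12) = -13
b (O): min(50, -26, -12, -11) = -26
c (O): min(32, 6, -10) = -10
Alpha (X): max(-13, -26, -10) = -10
d (O): min(-20, 16, -10) = -20
e (O): min(20, -31) = -31
f (O): min(-39, -28, 30, -1) = -39
Beta (X): max(-20, -31, -39) = -20
top (O): min(-10, -20) = -20
O at top wants the lowest of {Alpha=-10, Beta=-20}, so chooses Beta.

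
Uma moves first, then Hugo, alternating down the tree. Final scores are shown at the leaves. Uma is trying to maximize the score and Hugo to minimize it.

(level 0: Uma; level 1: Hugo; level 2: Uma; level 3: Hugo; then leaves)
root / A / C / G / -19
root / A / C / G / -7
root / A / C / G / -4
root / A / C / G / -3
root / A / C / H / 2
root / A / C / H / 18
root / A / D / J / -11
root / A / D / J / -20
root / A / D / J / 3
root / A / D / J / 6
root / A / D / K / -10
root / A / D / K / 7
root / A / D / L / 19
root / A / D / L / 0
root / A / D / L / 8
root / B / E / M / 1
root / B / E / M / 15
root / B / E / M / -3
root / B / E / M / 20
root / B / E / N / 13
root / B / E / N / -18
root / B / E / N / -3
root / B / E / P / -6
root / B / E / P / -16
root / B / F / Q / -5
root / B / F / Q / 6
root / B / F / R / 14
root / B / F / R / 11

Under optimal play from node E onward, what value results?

M (Hugo): min(1, 15, -3, 20) = -3
N (Hugo): min(13, -18, -3) = -18
P (Hugo): min(-6, -16) = -16
E (Uma): max(-3, -18, -16) = -3

-3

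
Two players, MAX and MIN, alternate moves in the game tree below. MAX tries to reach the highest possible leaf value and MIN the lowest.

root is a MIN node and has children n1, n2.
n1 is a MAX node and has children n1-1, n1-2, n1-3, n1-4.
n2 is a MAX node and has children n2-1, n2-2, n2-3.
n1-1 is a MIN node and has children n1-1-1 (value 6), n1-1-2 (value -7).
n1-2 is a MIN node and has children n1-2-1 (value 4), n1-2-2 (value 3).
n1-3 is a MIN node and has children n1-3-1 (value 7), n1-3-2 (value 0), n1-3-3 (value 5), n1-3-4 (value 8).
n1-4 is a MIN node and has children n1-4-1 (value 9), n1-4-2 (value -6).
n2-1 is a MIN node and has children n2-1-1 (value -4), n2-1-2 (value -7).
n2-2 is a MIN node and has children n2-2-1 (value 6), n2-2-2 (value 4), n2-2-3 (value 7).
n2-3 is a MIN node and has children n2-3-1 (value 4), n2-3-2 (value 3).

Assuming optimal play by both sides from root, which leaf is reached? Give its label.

n1-2-2

n1-1 (MIN): min(6, -7) = -7
n1-2 (MIN): min(4, 3) = 3
n1-3 (MIN): min(7, 0, 5, 8) = 0
n1-4 (MIN): min(9, -6) = -6
n1 (MAX): max(-7, 3, 0, -6) = 3
n2-1 (MIN): min(-4, -7) = -7
n2-2 (MIN): min(6, 4, 7) = 4
n2-3 (MIN): min(4, 3) = 3
n2 (MAX): max(-7, 4, 3) = 4
root (MIN): min(3, 4) = 3
At root, MIN picks n1 (lowest: 3).
At n1, MAX picks n1-2 (highest: 3).
At n1-2, MIN picks n1-2-2 (lowest: 3).
Terminal value 3.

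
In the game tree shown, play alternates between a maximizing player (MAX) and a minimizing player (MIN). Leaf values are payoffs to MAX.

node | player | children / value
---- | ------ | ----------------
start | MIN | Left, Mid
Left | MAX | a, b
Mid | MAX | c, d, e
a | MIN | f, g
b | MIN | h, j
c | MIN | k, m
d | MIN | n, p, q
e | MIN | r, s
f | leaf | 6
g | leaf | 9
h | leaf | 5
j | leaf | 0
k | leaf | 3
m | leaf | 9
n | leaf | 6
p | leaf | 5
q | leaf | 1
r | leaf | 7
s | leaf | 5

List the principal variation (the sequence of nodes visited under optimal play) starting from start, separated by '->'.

start -> Mid -> e -> s

a (MIN): min(6, 9) = 6
b (MIN): min(5, 0) = 0
Left (MAX): max(6, 0) = 6
c (MIN): min(3, 9) = 3
d (MIN): min(6, 5, 1) = 1
e (MIN): min(7, 5) = 5
Mid (MAX): max(3, 1, 5) = 5
start (MIN): min(6, 5) = 5
At start, MIN picks Mid (lowest: 5).
At Mid, MAX picks e (highest: 5).
At e, MIN picks s (lowest: 5).
Terminal value 5.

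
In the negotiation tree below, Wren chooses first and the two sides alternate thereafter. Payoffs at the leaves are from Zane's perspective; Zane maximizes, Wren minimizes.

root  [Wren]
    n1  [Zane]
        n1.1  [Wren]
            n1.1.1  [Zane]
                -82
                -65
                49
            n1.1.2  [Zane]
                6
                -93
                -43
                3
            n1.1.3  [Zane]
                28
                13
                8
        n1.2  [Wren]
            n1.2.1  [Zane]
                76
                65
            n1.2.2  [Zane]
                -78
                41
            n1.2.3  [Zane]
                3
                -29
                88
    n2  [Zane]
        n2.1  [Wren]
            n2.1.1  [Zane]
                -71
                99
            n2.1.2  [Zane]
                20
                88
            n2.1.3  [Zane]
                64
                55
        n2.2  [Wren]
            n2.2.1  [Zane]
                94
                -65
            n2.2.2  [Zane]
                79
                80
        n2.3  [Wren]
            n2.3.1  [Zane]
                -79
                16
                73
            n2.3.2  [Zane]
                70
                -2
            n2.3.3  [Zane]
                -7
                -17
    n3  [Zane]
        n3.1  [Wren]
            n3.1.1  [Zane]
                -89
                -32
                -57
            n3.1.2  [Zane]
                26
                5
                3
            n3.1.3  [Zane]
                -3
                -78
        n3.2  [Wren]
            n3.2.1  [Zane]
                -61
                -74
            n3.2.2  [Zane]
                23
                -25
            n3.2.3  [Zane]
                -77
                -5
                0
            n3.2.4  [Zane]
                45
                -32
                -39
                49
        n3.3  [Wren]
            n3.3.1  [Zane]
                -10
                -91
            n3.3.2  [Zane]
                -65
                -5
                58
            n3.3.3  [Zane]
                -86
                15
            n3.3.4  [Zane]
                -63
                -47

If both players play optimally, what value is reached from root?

-32

n1.1.1 (Zane): max(-82, -65, 49) = 49
n1.1.2 (Zane): max(6, -93, -43, 3) = 6
n1.1.3 (Zane): max(28, 13, 8) = 28
n1.1 (Wren): min(49, 6, 28) = 6
n1.2.1 (Zane): max(76, 65) = 76
n1.2.2 (Zane): max(-78, 41) = 41
n1.2.3 (Zane): max(3, -29, 88) = 88
n1.2 (Wren): min(76, 41, 88) = 41
n1 (Zane): max(6, 41) = 41
n2.1.1 (Zane): max(-71, 99) = 99
n2.1.2 (Zane): max(20, 88) = 88
n2.1.3 (Zane): max(64, 55) = 64
n2.1 (Wren): min(99, 88, 64) = 64
n2.2.1 (Zane): max(94, -65) = 94
n2.2.2 (Zane): max(79, 80) = 80
n2.2 (Wren): min(94, 80) = 80
n2.3.1 (Zane): max(-79, 16, 73) = 73
n2.3.2 (Zane): max(70, -2) = 70
n2.3.3 (Zane): max(-7, -17) = -7
n2.3 (Wren): min(73, 70, -7) = -7
n2 (Zane): max(64, 80, -7) = 80
n3.1.1 (Zane): max(-89, -32, -57) = -32
n3.1.2 (Zane): max(26, 5, 3) = 26
n3.1.3 (Zane): max(-3, -78) = -3
n3.1 (Wren): min(-32, 26, -3) = -32
n3.2.1 (Zane): max(-61, -74) = -61
n3.2.2 (Zane): max(23, -25) = 23
n3.2.3 (Zane): max(-77, -5, 0) = 0
n3.2.4 (Zane): max(45, -32, -39, 49) = 49
n3.2 (Wren): min(-61, 23, 0, 49) = -61
n3.3.1 (Zane): max(-10, -91) = -10
n3.3.2 (Zane): max(-65, -5, 58) = 58
n3.3.3 (Zane): max(-86, 15) = 15
n3.3.4 (Zane): max(-63, -47) = -47
n3.3 (Wren): min(-10, 58, 15, -47) = -47
n3 (Zane): max(-32, -61, -47) = -32
root (Wren): min(41, 80, -32) = -32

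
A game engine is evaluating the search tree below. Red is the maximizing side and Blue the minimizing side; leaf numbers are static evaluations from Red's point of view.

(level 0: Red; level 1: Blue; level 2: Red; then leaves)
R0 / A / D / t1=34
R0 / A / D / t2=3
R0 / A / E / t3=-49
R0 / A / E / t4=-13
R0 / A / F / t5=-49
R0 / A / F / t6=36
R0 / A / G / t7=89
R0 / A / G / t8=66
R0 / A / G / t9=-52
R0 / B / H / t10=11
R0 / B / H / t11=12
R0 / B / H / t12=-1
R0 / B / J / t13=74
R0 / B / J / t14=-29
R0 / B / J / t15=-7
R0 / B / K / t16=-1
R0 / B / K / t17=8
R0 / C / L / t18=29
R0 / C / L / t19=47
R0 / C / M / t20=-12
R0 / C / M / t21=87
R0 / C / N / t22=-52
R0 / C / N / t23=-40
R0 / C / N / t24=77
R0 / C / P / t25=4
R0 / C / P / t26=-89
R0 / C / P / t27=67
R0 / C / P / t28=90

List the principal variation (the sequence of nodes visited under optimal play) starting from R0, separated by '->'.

R0 -> C -> L -> t19

D (Red): max(34, 3) = 34
E (Red): max(-49, -13) = -13
F (Red): max(-49, 36) = 36
G (Red): max(89, 66, -52) = 89
A (Blue): min(34, -13, 36, 89) = -13
H (Red): max(11, 12, -1) = 12
J (Red): max(74, -29, -7) = 74
K (Red): max(-1, 8) = 8
B (Blue): min(12, 74, 8) = 8
L (Red): max(29, 47) = 47
M (Red): max(-12, 87) = 87
N (Red): max(-52, -40, 77) = 77
P (Red): max(4, -89, 67, 90) = 90
C (Blue): min(47, 87, 77, 90) = 47
R0 (Red): max(-13, 8, 47) = 47
At R0, Red picks C (highest: 47).
At C, Blue picks L (lowest: 47).
At L, Red picks t19 (highest: 47).
Terminal value 47.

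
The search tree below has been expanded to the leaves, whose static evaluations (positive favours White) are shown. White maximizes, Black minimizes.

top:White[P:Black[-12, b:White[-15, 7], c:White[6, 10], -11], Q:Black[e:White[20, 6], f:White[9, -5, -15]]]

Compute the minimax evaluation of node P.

-12

b (White): max(-15, 7) = 7
c (White): max(6, 10) = 10
P (Black): min(-12, 7, 10, -11) = -12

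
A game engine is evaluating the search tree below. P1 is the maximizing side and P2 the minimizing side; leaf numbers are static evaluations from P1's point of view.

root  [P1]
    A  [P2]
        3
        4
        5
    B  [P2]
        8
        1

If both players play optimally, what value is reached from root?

A (P2): min(3, 4, 5) = 3
B (P2): min(8, 1) = 1
root (P1): max(3, 1) = 3

3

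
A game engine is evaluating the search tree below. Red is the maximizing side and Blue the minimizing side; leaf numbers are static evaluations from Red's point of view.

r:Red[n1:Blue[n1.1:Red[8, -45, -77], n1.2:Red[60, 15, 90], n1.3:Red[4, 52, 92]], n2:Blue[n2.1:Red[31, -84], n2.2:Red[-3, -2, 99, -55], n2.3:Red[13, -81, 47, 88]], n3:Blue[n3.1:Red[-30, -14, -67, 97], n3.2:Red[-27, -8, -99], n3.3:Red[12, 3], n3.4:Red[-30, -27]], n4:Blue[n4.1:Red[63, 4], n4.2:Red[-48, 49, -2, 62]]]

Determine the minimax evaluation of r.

n1.1 (Red): max(8, -45, -77) = 8
n1.2 (Red): max(60, 15, 90) = 90
n1.3 (Red): max(4, 52, 92) = 92
n1 (Blue): min(8, 90, 92) = 8
n2.1 (Red): max(31, -84) = 31
n2.2 (Red): max(-3, -2, 99, -55) = 99
n2.3 (Red): max(13, -81, 47, 88) = 88
n2 (Blue): min(31, 99, 88) = 31
n3.1 (Red): max(-30, -14, -67, 97) = 97
n3.2 (Red): max(-27, -8, -99) = -8
n3.3 (Red): max(12, 3) = 12
n3.4 (Red): max(-30, -27) = -27
n3 (Blue): min(97, -8, 12, -27) = -27
n4.1 (Red): max(63, 4) = 63
n4.2 (Red): max(-48, 49, -2, 62) = 62
n4 (Blue): min(63, 62) = 62
r (Red): max(8, 31, -27, 62) = 62

62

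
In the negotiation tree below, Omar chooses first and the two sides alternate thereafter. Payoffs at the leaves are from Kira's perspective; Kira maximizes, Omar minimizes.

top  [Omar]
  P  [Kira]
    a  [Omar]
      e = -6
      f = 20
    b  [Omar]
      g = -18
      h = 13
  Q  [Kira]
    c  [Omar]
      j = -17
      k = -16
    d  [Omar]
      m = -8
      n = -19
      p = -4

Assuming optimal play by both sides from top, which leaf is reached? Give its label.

j

a (Omar): min(-6, 20) = -6
b (Omar): min(-18, 13) = -18
P (Kira): max(-6, -18) = -6
c (Omar): min(-17, -16) = -17
d (Omar): min(-8, -19, -4) = -19
Q (Kira): max(-17, -19) = -17
top (Omar): min(-6, -17) = -17
At top, Omar picks Q (lowest: -17).
At Q, Kira picks c (highest: -17).
At c, Omar picks j (lowest: -17).
Terminal value -17.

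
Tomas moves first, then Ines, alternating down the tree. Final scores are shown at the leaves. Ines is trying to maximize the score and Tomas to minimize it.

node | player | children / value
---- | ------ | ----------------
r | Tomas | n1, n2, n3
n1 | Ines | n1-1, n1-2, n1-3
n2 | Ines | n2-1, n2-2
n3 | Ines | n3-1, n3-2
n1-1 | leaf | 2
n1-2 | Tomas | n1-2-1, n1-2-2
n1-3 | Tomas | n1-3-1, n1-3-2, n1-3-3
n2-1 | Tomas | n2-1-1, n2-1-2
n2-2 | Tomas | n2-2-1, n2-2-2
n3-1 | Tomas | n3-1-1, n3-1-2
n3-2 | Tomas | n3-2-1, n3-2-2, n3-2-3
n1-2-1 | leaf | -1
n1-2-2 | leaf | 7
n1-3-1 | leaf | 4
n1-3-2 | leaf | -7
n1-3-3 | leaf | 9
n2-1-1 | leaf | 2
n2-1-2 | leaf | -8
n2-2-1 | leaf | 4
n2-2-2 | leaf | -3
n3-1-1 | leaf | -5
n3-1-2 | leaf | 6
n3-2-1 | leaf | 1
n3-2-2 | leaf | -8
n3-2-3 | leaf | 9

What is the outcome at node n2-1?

-8

n2-1 (Tomas): min(2, -8) = -8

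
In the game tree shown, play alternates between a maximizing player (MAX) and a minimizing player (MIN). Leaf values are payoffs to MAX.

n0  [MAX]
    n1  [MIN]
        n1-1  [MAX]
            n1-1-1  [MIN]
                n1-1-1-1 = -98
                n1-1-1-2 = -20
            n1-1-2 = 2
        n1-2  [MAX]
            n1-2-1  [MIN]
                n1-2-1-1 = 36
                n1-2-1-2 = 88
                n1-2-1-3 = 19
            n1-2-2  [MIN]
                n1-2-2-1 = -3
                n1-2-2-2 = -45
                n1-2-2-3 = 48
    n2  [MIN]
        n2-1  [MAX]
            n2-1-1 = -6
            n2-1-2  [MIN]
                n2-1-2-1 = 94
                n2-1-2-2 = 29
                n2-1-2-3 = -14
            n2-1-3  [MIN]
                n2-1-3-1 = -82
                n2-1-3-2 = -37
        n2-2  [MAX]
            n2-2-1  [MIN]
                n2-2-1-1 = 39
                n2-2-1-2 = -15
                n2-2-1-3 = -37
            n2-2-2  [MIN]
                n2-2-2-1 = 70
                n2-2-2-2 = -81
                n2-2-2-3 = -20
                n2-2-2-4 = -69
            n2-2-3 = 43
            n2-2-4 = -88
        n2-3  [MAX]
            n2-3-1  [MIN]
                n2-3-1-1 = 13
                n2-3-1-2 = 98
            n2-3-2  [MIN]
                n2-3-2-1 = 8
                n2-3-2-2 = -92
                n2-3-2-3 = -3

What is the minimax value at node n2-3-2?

n2-3-2 (MIN): min(8, -92, -3) = -92

-92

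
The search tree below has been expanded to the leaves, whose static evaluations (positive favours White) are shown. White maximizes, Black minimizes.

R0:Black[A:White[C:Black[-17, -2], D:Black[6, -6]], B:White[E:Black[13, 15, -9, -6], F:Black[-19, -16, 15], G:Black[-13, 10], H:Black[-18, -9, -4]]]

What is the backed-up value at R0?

-9

C (Black): min(-17, -2) = -17
D (Black): min(6, -6) = -6
A (White): max(-17, -6) = -6
E (Black): min(13, 15, -9, -6) = -9
F (Black): min(-19, -16, 15) = -19
G (Black): min(-13, 10) = -13
H (Black): min(-18, -9, -4) = -18
B (White): max(-9, -19, -13, -18) = -9
R0 (Black): min(-6, -9) = -9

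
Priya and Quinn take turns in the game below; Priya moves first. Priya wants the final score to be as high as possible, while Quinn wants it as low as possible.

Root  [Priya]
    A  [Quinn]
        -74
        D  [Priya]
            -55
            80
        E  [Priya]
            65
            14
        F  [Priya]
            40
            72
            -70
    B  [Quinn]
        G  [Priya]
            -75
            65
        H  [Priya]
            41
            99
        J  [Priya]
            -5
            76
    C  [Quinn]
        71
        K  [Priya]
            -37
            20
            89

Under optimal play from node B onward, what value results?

65

G (Priya): max(-75, 65) = 65
H (Priya): max(41, 99) = 99
J (Priya): max(-5, 76) = 76
B (Quinn): min(65, 99, 76) = 65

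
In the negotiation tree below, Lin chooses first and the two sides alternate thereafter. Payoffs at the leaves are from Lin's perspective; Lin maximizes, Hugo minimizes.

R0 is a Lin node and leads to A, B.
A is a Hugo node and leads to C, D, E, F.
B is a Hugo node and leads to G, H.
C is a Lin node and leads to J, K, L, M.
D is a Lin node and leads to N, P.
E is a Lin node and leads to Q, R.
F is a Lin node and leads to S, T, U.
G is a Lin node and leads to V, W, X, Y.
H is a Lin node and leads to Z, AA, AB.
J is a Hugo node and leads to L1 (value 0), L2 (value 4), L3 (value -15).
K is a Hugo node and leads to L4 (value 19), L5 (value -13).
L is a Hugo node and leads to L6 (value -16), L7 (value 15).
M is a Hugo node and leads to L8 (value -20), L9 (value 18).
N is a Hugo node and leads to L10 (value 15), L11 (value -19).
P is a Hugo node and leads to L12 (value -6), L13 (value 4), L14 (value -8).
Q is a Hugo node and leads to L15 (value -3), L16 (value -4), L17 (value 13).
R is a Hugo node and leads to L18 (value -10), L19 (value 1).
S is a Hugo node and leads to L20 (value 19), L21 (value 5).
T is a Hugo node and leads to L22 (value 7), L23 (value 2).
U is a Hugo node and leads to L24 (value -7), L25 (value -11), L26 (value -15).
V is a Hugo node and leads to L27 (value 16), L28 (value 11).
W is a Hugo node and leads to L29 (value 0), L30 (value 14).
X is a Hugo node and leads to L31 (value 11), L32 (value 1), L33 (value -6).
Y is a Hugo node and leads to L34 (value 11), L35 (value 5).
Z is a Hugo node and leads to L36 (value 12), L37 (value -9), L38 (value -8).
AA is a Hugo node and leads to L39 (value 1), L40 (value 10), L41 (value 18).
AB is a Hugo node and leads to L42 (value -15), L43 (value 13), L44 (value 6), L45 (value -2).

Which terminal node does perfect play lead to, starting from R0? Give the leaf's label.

J (Hugo): min(0, 4, -15) = -15
K (Hugo): min(19, -13) = -13
L (Hugo): min(-16, 15) = -16
M (Hugo): min(-20, 18) = -20
C (Lin): max(-15, -13, -16, -20) = -13
N (Hugo): min(15, -19) = -19
P (Hugo): min(-6, 4, -8) = -8
D (Lin): max(-19, -8) = -8
Q (Hugo): min(-3, -4, 13) = -4
R (Hugo): min(-10, 1) = -10
E (Lin): max(-4, -10) = -4
S (Hugo): min(19, 5) = 5
T (Hugo): min(7, 2) = 2
U (Hugo): min(-7, -11, -15) = -15
F (Lin): max(5, 2, -15) = 5
A (Hugo): min(-13, -8, -4, 5) = -13
V (Hugo): min(16, 11) = 11
W (Hugo): min(0, 14) = 0
X (Hugo): min(11, 1, -6) = -6
Y (Hugo): min(11, 5) = 5
G (Lin): max(11, 0, -6, 5) = 11
Z (Hugo): min(12, -9, -8) = -9
AA (Hugo): min(1, 10, 18) = 1
AB (Hugo): min(-15, 13, 6, -2) = -15
H (Lin): max(-9, 1, -15) = 1
B (Hugo): min(11, 1) = 1
R0 (Lin): max(-13, 1) = 1
At R0, Lin picks B (highest: 1).
At B, Hugo picks H (lowest: 1).
At H, Lin picks AA (highest: 1).
At AA, Hugo picks L39 (lowest: 1).
Terminal value 1.

L39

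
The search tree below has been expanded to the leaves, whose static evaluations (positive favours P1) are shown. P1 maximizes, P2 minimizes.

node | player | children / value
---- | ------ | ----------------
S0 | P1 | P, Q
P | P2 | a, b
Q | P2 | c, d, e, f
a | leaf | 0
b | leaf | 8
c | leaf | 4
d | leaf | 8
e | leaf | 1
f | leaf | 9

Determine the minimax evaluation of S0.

1

P (P2): min(0, 8) = 0
Q (P2): min(4, 8, 1, 9) = 1
S0 (P1): max(0, 1) = 1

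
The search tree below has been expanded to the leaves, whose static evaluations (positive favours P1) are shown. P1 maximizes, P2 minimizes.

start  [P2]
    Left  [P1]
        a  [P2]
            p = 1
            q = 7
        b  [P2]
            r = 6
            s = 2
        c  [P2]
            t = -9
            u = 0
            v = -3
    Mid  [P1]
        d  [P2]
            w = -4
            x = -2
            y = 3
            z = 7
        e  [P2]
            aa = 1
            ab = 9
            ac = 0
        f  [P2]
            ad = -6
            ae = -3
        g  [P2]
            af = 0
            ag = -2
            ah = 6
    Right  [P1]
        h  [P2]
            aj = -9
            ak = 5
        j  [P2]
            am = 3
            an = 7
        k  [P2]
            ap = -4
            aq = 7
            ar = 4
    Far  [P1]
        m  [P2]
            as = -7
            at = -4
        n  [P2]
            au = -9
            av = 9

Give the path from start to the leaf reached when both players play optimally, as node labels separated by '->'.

a (P2): min(1, 7) = 1
b (P2): min(6, 2) = 2
c (P2): min(-9, 0, -3) = -9
Left (P1): max(1, 2, -9) = 2
d (P2): min(-4, -2, 3, 7) = -4
e (P2): min(1, 9, 0) = 0
f (P2): min(-6, -3) = -6
g (P2): min(0, -2, 6) = -2
Mid (P1): max(-4, 0, -6, -2) = 0
h (P2): min(-9, 5) = -9
j (P2): min(3, 7) = 3
k (P2): min(-4, 7, 4) = -4
Right (P1): max(-9, 3, -4) = 3
m (P2): min(-7, -4) = -7
n (P2): min(-9, 9) = -9
Far (P1): max(-7, -9) = -7
start (P2): min(2, 0, 3, -7) = -7
At start, P2 picks Far (lowest: -7).
At Far, P1 picks m (highest: -7).
At m, P2 picks as (lowest: -7).
Terminal value -7.

start -> Far -> m -> as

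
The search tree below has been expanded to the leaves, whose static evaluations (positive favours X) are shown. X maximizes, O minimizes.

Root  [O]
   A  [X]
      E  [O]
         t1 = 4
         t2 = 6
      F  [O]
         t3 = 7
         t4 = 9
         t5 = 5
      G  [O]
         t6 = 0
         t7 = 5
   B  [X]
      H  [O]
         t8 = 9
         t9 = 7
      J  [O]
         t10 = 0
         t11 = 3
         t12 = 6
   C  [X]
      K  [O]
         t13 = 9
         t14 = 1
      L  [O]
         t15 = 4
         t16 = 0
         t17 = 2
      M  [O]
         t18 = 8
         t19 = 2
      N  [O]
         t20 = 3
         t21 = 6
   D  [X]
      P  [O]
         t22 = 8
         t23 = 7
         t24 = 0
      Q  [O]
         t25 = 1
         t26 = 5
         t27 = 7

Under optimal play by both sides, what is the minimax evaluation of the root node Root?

1

E (O): min(4, 6) = 4
F (O): min(7, 9, 5) = 5
G (O): min(0, 5) = 0
A (X): max(4, 5, 0) = 5
H (O): min(9, 7) = 7
J (O): min(0, 3, 6) = 0
B (X): max(7, 0) = 7
K (O): min(9, 1) = 1
L (O): min(4, 0, 2) = 0
M (O): min(8, 2) = 2
N (O): min(3, 6) = 3
C (X): max(1, 0, 2, 3) = 3
P (O): min(8, 7, 0) = 0
Q (O): min(1, 5, 7) = 1
D (X): max(0, 1) = 1
Root (O): min(5, 7, 3, 1) = 1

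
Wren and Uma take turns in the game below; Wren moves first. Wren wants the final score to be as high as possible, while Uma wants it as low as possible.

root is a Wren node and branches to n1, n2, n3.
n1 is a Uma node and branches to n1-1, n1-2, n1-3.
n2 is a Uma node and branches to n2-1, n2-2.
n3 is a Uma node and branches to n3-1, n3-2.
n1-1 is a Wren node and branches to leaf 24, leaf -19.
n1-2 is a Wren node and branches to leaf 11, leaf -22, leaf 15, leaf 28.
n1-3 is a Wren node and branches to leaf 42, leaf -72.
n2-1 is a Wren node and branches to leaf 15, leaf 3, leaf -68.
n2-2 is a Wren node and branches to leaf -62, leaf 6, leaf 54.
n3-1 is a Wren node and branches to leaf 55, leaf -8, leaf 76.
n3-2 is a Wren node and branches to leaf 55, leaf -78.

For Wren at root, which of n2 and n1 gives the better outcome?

n2-1 (Wren): max(15, 3, -68) = 15
n2-2 (Wren): max(-62, 6, 54) = 54
n2 (Uma): min(15, 54) = 15
n1-1 (Wren): max(24, -19) = 24
n1-2 (Wren): max(11, -22, 15, 28) = 28
n1-3 (Wren): max(42, -72) = 42
n1 (Uma): min(24, 28, 42) = 24
Wren prefers the higher value; n2=15, n1=24. n1 is better since 24 > 15.

n1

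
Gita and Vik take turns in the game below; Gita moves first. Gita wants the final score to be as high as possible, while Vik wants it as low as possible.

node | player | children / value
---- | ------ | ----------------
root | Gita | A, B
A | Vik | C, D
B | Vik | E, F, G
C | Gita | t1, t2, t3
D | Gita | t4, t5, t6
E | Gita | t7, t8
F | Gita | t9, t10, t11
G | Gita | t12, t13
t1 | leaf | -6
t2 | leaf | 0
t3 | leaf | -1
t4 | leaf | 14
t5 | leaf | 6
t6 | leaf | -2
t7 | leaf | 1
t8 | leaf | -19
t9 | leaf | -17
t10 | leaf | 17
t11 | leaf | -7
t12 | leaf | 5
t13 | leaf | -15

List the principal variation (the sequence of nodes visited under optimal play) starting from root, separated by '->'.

C (Gita): max(-6, 0, -1) = 0
D (Gita): max(14, 6, -2) = 14
A (Vik): min(0, 14) = 0
E (Gita): max(1, -19) = 1
F (Gita): max(-17, 17, -7) = 17
G (Gita): max(5, -15) = 5
B (Vik): min(1, 17, 5) = 1
root (Gita): max(0, 1) = 1
At root, Gita picks B (highest: 1).
At B, Vik picks E (lowest: 1).
At E, Gita picks t7 (highest: 1).
Terminal value 1.

root -> B -> E -> t7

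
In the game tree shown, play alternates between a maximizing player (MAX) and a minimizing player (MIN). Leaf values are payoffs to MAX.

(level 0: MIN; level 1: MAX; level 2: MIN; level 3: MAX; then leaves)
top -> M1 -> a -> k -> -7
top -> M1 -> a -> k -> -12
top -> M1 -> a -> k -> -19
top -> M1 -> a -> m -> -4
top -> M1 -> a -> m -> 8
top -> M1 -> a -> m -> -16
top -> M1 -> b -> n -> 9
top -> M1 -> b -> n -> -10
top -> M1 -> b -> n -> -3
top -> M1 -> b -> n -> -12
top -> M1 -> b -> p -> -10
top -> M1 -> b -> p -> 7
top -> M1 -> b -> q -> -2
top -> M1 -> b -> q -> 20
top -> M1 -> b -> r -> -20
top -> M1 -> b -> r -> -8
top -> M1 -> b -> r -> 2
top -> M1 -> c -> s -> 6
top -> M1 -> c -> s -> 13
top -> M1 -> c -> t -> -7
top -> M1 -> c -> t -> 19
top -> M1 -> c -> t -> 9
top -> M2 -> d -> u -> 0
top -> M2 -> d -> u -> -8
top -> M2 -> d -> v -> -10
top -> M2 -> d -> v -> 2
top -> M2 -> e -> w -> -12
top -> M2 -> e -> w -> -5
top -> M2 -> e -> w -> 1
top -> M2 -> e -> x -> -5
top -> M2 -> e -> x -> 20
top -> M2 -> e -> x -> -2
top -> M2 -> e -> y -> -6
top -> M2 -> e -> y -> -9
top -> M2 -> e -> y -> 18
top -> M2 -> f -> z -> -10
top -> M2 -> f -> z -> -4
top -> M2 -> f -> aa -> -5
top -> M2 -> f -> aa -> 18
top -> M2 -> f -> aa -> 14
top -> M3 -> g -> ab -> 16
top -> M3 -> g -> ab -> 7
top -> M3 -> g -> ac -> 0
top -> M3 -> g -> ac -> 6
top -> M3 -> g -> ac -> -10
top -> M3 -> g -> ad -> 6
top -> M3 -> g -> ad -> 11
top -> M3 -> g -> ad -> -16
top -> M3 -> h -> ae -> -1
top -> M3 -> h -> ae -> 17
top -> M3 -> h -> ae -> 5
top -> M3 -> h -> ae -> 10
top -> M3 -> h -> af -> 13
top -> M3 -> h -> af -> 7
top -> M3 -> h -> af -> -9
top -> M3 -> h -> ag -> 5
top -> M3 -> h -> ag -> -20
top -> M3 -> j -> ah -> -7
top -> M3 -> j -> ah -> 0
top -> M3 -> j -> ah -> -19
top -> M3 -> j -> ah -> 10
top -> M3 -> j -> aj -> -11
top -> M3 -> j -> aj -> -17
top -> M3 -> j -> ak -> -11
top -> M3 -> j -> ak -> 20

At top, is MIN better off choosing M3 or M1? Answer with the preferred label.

ab (MAX): max(16, 7) = 16
ac (MAX): max(0, 6, -10) = 6
ad (MAX): max(6, 11, -16) = 11
g (MIN): min(16, 6, 11) = 6
ae (MAX): max(-1, 17, 5, 10) = 17
af (MAX): max(13, 7, -9) = 13
ag (MAX): max(5, -20) = 5
h (MIN): min(17, 13, 5) = 5
ah (MAX): max(-7, 0, -19, 10) = 10
aj (MAX): max(-11, -17) = -11
ak (MAX): max(-11, 20) = 20
j (MIN): min(10, -11, 20) = -11
M3 (MAX): max(6, 5, -11) = 6
k (MAX): max(-7, -12, -19) = -7
m (MAX): max(-4, 8, -16) = 8
a (MIN): min(-7, 8) = -7
n (MAX): max(9, -10, -3, -12) = 9
p (MAX): max(-10, 7) = 7
q (MAX): max(-2, 20) = 20
r (MAX): max(-20, -8, 2) = 2
b (MIN): min(9, 7, 20, 2) = 2
s (MAX): max(6, 13) = 13
t (MAX): max(-7, 19, 9) = 19
c (MIN): min(13, 19) = 13
M1 (MAX): max(-7, 2, 13) = 13
MIN prefers the lower value; M3=6, M1=13. M3 is better since 6 < 13.

M3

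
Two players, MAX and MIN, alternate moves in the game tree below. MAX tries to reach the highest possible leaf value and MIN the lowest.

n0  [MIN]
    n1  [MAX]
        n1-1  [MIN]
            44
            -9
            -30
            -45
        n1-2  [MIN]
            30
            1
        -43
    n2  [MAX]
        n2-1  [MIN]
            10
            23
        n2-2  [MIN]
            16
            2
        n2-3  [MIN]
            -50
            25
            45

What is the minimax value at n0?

1

n1-1 (MIN): min(44, -9, -30, -45) = -45
n1-2 (MIN): min(30, 1) = 1
n1 (MAX): max(-45, 1, -43) = 1
n2-1 (MIN): min(10, 23) = 10
n2-2 (MIN): min(16, 2) = 2
n2-3 (MIN): min(-50, 25, 45) = -50
n2 (MAX): max(10, 2, -50) = 10
n0 (MIN): min(1, 10) = 1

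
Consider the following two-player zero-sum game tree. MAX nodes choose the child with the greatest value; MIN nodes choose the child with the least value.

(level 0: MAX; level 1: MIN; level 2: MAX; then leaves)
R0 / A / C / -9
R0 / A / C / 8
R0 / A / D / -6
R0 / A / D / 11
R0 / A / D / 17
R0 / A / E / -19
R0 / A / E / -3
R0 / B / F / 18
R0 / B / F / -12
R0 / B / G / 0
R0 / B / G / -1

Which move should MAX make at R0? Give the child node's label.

C (MAX): max(-9, 8) = 8
D (MAX): max(-6, 11, 17) = 17
E (MAX): max(-19, -3) = -3
A (MIN): min(8, 17, -3) = -3
F (MAX): max(18, -12) = 18
G (MAX): max(0, -1) = 0
B (MIN): min(18, 0) = 0
R0 (MAX): max(-3, 0) = 0
MAX at R0 wants the highest of {A=-3, B=0}, so chooses B.

B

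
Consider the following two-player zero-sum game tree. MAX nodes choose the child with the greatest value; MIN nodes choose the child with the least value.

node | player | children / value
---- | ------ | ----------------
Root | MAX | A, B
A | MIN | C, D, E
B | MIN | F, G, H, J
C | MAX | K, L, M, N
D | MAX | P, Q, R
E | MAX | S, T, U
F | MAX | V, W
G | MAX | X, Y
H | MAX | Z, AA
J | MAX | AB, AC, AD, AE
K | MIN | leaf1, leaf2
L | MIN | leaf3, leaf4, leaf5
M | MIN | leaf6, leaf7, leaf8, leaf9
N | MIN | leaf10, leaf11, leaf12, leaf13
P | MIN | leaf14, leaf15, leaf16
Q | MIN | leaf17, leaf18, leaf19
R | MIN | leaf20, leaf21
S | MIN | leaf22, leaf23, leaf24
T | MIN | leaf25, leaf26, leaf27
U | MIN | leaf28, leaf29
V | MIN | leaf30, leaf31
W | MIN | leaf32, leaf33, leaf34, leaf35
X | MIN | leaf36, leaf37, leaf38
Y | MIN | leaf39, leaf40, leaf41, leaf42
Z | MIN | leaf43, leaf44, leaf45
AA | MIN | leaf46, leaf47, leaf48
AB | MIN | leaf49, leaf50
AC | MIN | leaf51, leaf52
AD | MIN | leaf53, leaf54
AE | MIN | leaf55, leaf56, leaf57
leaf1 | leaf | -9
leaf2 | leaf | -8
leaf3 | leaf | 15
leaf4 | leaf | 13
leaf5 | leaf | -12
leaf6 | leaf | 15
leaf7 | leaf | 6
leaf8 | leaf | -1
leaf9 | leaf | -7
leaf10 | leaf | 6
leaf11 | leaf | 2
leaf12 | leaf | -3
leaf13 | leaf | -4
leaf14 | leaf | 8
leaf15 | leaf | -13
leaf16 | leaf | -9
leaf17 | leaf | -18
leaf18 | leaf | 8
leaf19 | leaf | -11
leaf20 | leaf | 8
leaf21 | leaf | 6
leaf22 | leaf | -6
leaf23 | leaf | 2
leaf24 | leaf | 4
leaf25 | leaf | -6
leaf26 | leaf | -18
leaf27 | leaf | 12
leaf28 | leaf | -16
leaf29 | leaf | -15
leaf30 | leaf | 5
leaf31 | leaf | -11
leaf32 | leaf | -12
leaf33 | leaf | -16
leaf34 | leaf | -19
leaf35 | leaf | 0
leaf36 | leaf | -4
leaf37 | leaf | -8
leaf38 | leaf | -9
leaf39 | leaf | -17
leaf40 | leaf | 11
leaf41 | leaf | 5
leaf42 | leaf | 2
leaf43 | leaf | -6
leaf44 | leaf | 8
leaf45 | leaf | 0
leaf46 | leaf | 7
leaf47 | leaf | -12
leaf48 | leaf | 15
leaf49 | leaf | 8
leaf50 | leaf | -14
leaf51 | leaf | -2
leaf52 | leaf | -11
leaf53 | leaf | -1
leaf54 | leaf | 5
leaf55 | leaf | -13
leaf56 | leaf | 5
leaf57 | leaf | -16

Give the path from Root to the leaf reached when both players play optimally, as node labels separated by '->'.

Root -> A -> E -> S -> leaf22

K (MIN): min(-9, -8) = -9
L (MIN): min(15, 13, -12) = -12
M (MIN): min(15, 6, -1, -7) = -7
N (MIN): min(6, 2, -3, -4) = -4
C (MAX): max(-9, -12, -7, -4) = -4
P (MIN): min(8, -13, -9) = -13
Q (MIN): min(-18, 8, -11) = -18
R (MIN): min(8, 6) = 6
D (MAX): max(-13, -18, 6) = 6
S (MIN): min(-6, 2, 4) = -6
T (MIN): min(-6, -18, 12) = -18
U (MIN): min(-16, -15) = -16
E (MAX): max(-6, -18, -16) = -6
A (MIN): min(-4, 6, -6) = -6
V (MIN): min(5, -11) = -11
W (MIN): min(-12, -16, -19, 0) = -19
F (MAX): max(-11, -19) = -11
X (MIN): min(-4, -8, -9) = -9
Y (MIN): min(-17, 11, 5, 2) = -17
G (MAX): max(-9, -17) = -9
Z (MIN): min(-6, 8, 0) = -6
AA (MIN): min(7, -12, 15) = -12
H (MAX): max(-6, -12) = -6
AB (MIN): min(8, -14) = -14
AC (MIN): min(-2, -11) = -11
AD (MIN): min(-1, 5) = -1
AE (MIN): min(-13, 5, -16) = -16
J (MAX): max(-14, -11, -1, -16) = -1
B (MIN): min(-11, -9, -6, -1) = -11
Root (MAX): max(-6, -11) = -6
At Root, MAX picks A (highest: -6).
At A, MIN picks E (lowest: -6).
At E, MAX picks S (highest: -6).
At S, MIN picks leaf22 (lowest: -6).
Terminal value -6.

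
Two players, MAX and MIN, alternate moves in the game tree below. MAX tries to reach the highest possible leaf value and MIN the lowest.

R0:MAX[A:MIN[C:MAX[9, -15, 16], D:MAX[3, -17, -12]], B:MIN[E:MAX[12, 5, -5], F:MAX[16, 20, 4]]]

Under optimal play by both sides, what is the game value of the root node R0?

C (MAX): max(9, -15, 16) = 16
D (MAX): max(3, -17, -12) = 3
A (MIN): min(16, 3) = 3
E (MAX): max(12, 5, -5) = 12
F (MAX): max(16, 20, 4) = 20
B (MIN): min(12, 20) = 12
R0 (MAX): max(3, 12) = 12

12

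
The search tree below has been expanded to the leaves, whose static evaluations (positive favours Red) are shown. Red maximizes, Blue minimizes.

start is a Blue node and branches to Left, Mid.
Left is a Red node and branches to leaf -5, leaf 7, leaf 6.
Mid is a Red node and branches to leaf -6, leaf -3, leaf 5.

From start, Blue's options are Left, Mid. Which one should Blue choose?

Mid

Left (Red): max(-5, 7, 6) = 7
Mid (Red): max(-6, -3, 5) = 5
start (Blue): min(7, 5) = 5
Blue at start wants the lowest of {Left=7, Mid=5}, so chooses Mid.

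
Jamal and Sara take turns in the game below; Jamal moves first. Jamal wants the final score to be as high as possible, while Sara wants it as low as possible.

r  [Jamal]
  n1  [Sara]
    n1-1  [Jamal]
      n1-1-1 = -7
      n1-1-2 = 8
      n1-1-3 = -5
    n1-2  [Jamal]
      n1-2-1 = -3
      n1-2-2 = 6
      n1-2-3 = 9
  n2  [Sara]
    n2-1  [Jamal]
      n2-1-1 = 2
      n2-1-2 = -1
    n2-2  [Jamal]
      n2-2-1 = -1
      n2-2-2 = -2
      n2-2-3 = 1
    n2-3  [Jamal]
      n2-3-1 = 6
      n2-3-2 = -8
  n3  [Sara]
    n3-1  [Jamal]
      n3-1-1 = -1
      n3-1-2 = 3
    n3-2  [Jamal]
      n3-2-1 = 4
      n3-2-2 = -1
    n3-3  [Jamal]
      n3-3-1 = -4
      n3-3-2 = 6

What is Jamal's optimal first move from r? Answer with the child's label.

n1

n1-1 (Jamal): max(-7, 8, -5) = 8
n1-2 (Jamal): max(-3, 6, 9) = 9
n1 (Sara): min(8, 9) = 8
n2-1 (Jamal): max(2, -1) = 2
n2-2 (Jamal): max(-1, -2, 1) = 1
n2-3 (Jamal): max(6, -8) = 6
n2 (Sara): min(2, 1, 6) = 1
n3-1 (Jamal): max(-1, 3) = 3
n3-2 (Jamal): max(4, -1) = 4
n3-3 (Jamal): max(-4, 6) = 6
n3 (Sara): min(3, 4, 6) = 3
r (Jamal): max(8, 1, 3) = 8
Jamal at r wants the highest of {n1=8, n2=1, n3=3}, so chooses n1.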